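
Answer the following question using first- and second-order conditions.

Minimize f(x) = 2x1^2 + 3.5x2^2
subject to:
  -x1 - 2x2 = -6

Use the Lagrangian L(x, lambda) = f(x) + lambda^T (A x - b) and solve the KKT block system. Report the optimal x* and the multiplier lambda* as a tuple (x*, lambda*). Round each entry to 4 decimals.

Form the Lagrangian:
  L(x, lambda) = (1/2) x^T Q x + c^T x + lambda^T (A x - b)
Stationarity (grad_x L = 0): Q x + c + A^T lambda = 0.
Primal feasibility: A x = b.

This gives the KKT block system:
  [ Q   A^T ] [ x     ]   [-c ]
  [ A    0  ] [ lambda ] = [ b ]

Solving the linear system:
  x*      = (1.8261, 2.087)
  lambda* = (7.3043)
  f(x*)   = 21.913

x* = (1.8261, 2.087), lambda* = (7.3043)


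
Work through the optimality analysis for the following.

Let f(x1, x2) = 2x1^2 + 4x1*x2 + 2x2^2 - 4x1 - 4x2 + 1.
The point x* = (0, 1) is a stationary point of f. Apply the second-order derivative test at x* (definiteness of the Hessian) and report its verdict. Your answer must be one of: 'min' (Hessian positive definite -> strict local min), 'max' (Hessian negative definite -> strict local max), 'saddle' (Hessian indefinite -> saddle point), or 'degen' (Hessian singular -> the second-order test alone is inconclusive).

Compute the Hessian H = grad^2 f:
  H = [[4, 4], [4, 4]]
Verify stationarity: grad f(x*) = H x* + g = (0, 0).
Eigenvalues of H: 0, 8.
H has a zero eigenvalue (singular; positive semidefinite but not definite), so H is neither positive definite, negative definite, nor indefinite. The second-order test alone is inconclusive -> degen.
(Indeed, f is constant along the null direction of H through x*, so x* is not a strict local extremum.)

degen


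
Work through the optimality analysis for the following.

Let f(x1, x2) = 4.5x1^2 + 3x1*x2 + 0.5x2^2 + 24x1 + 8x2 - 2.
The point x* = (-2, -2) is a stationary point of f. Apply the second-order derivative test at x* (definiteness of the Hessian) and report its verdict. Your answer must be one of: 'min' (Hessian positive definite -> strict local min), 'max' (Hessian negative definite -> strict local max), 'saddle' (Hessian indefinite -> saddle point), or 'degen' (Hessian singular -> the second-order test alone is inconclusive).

Compute the Hessian H = grad^2 f:
  H = [[9, 3], [3, 1]]
Verify stationarity: grad f(x*) = H x* + g = (0, 0).
Eigenvalues of H: 0, 10.
H has a zero eigenvalue (singular; positive semidefinite but not definite), so H is neither positive definite, negative definite, nor indefinite. The second-order test alone is inconclusive -> degen.
(Indeed, f is constant along the null direction of H through x*, so x* is not a strict local extremum.)

degen


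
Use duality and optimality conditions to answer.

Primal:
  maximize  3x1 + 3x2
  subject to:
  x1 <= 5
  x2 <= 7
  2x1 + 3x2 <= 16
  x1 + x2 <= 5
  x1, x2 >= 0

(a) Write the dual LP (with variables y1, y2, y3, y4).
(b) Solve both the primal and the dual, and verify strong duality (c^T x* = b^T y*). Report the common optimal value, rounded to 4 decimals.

The standard primal-dual pair for 'max c^T x s.t. A x <= b, x >= 0' is:
  Dual:  min b^T y  s.t.  A^T y >= c,  y >= 0.

So the dual LP is:
  minimize  5y1 + 7y2 + 16y3 + 5y4
  subject to:
    y1 + 2y3 + y4 >= 3
    y2 + 3y3 + y4 >= 3
    y1, y2, y3, y4 >= 0

Solving the primal: x* = (5, 0).
  primal value c^T x* = 15.
Solving the dual: y* = (0, 0, 0, 3).
  dual value b^T y* = 15.
Strong duality: c^T x* = b^T y*. Confirmed.

15


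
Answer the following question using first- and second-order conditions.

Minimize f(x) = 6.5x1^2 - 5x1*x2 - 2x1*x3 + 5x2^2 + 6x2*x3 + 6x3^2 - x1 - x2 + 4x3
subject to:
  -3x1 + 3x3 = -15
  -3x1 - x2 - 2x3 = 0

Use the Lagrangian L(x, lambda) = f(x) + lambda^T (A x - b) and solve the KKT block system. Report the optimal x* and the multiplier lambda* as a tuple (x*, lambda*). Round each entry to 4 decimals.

Form the Lagrangian:
  L(x, lambda) = (1/2) x^T Q x + c^T x + lambda^T (A x - b)
Stationarity (grad_x L = 0): Q x + c + A^T lambda = 0.
Primal feasibility: A x = b.

This gives the KKT block system:
  [ Q   A^T ] [ x     ]   [-c ]
  [ A    0  ] [ lambda ] = [ b ]

Solving the linear system:
  x*      = (1.4636, 2.682, -3.5364)
  lambda* = (6.613, -2.7165)
  f(x*)   = 40.4521

x* = (1.4636, 2.682, -3.5364), lambda* = (6.613, -2.7165)


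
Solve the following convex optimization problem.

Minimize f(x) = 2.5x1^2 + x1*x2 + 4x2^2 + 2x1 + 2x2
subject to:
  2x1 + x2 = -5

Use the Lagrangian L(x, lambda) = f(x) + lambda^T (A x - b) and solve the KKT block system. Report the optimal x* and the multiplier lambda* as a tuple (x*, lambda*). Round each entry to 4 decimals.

Form the Lagrangian:
  L(x, lambda) = (1/2) x^T Q x + c^T x + lambda^T (A x - b)
Stationarity (grad_x L = 0): Q x + c + A^T lambda = 0.
Primal feasibility: A x = b.

This gives the KKT block system:
  [ Q   A^T ] [ x     ]   [-c ]
  [ A    0  ] [ lambda ] = [ b ]

Solving the linear system:
  x*      = (-2.2121, -0.5758)
  lambda* = (4.8182)
  f(x*)   = 9.2576

x* = (-2.2121, -0.5758), lambda* = (4.8182)


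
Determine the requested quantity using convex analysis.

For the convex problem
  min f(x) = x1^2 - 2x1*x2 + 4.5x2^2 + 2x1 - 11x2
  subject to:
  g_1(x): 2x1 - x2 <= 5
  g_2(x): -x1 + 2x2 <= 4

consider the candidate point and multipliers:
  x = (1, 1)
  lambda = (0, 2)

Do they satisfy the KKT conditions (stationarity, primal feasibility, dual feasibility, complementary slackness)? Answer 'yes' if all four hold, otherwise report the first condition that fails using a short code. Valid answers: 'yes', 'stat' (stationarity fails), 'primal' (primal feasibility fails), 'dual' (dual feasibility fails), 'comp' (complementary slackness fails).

Gradient of f: grad f(x) = Q x + c = (2, -4)
Constraint values g_i(x) = a_i^T x - b_i:
  g_1((1, 1)) = -4
  g_2((1, 1)) = -3
Stationarity residual: grad f(x) + sum_i lambda_i a_i = (0, 0)
  -> stationarity OK
Primal feasibility (all g_i <= 0): OK
Dual feasibility (all lambda_i >= 0): OK
Complementary slackness (lambda_i * g_i(x) = 0 for all i): FAILS

Verdict: the first failing condition is complementary_slackness -> comp.

comp


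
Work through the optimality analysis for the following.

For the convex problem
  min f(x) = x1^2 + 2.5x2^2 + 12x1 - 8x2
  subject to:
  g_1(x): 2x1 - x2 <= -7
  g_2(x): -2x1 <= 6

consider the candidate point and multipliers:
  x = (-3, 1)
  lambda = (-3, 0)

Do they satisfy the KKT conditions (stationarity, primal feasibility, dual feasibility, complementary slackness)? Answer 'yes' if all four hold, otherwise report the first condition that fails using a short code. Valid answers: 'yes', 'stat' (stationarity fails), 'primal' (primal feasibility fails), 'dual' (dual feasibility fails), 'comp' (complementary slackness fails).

Gradient of f: grad f(x) = Q x + c = (6, -3)
Constraint values g_i(x) = a_i^T x - b_i:
  g_1((-3, 1)) = 0
  g_2((-3, 1)) = 0
Stationarity residual: grad f(x) + sum_i lambda_i a_i = (0, 0)
  -> stationarity OK
Primal feasibility (all g_i <= 0): OK
Dual feasibility (all lambda_i >= 0): FAILS
Complementary slackness (lambda_i * g_i(x) = 0 for all i): OK

Verdict: the first failing condition is dual_feasibility -> dual.

dual


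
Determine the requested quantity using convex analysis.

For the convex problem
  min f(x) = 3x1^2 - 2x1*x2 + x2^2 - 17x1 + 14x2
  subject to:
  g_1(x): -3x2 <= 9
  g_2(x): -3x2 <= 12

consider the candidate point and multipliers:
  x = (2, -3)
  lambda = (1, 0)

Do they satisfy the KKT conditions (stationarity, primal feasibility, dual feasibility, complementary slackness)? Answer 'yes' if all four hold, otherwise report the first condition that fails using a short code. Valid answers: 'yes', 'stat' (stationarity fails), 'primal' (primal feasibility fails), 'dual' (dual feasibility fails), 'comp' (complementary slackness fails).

Gradient of f: grad f(x) = Q x + c = (1, 4)
Constraint values g_i(x) = a_i^T x - b_i:
  g_1((2, -3)) = 0
  g_2((2, -3)) = -3
Stationarity residual: grad f(x) + sum_i lambda_i a_i = (1, 1)
  -> stationarity FAILS
Primal feasibility (all g_i <= 0): OK
Dual feasibility (all lambda_i >= 0): OK
Complementary slackness (lambda_i * g_i(x) = 0 for all i): OK

Verdict: the first failing condition is stationarity -> stat.

stat


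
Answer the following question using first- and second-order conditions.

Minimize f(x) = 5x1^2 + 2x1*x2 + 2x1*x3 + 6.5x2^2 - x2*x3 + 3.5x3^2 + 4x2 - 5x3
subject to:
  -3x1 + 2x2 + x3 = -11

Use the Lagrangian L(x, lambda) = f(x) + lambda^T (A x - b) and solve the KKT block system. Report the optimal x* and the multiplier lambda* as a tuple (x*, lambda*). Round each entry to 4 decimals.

Form the Lagrangian:
  L(x, lambda) = (1/2) x^T Q x + c^T x + lambda^T (A x - b)
Stationarity (grad_x L = 0): Q x + c + A^T lambda = 0.
Primal feasibility: A x = b.

This gives the KKT block system:
  [ Q   A^T ] [ x     ]   [-c ]
  [ A    0  ] [ lambda ] = [ b ]

Solving the linear system:
  x*      = (2.2568, -1.6207, -0.9882)
  lambda* = (5.7834)
  f(x*)   = 31.0381

x* = (2.2568, -1.6207, -0.9882), lambda* = (5.7834)


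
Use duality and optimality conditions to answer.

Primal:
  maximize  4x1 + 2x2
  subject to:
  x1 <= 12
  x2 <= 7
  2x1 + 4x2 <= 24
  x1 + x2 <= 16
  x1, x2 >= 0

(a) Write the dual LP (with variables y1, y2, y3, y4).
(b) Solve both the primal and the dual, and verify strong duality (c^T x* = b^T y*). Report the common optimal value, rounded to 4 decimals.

The standard primal-dual pair for 'max c^T x s.t. A x <= b, x >= 0' is:
  Dual:  min b^T y  s.t.  A^T y >= c,  y >= 0.

So the dual LP is:
  minimize  12y1 + 7y2 + 24y3 + 16y4
  subject to:
    y1 + 2y3 + y4 >= 4
    y2 + 4y3 + y4 >= 2
    y1, y2, y3, y4 >= 0

Solving the primal: x* = (12, 0).
  primal value c^T x* = 48.
Solving the dual: y* = (3, 0, 0.5, 0).
  dual value b^T y* = 48.
Strong duality: c^T x* = b^T y*. Confirmed.

48


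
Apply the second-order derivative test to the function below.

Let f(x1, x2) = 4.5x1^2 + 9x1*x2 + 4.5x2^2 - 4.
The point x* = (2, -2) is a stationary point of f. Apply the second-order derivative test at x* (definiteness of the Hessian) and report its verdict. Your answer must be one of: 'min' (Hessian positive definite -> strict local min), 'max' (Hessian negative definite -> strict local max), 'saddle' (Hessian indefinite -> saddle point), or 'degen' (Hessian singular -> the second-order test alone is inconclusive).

Compute the Hessian H = grad^2 f:
  H = [[9, 9], [9, 9]]
Verify stationarity: grad f(x*) = H x* + g = (0, 0).
Eigenvalues of H: 0, 18.
H has a zero eigenvalue (singular; positive semidefinite but not definite), so H is neither positive definite, negative definite, nor indefinite. The second-order test alone is inconclusive -> degen.
(Indeed, f is constant along the null direction of H through x*, so x* is not a strict local extremum.)

degen


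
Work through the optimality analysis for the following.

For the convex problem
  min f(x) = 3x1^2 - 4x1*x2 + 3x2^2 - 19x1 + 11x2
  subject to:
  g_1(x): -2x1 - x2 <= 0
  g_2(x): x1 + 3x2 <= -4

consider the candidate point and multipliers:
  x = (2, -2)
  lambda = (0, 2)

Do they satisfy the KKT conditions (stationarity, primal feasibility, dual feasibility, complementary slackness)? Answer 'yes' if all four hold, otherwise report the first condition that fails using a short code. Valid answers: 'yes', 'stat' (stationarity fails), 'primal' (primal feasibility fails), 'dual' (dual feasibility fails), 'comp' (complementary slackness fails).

Gradient of f: grad f(x) = Q x + c = (1, -9)
Constraint values g_i(x) = a_i^T x - b_i:
  g_1((2, -2)) = -2
  g_2((2, -2)) = 0
Stationarity residual: grad f(x) + sum_i lambda_i a_i = (3, -3)
  -> stationarity FAILS
Primal feasibility (all g_i <= 0): OK
Dual feasibility (all lambda_i >= 0): OK
Complementary slackness (lambda_i * g_i(x) = 0 for all i): OK

Verdict: the first failing condition is stationarity -> stat.

stat


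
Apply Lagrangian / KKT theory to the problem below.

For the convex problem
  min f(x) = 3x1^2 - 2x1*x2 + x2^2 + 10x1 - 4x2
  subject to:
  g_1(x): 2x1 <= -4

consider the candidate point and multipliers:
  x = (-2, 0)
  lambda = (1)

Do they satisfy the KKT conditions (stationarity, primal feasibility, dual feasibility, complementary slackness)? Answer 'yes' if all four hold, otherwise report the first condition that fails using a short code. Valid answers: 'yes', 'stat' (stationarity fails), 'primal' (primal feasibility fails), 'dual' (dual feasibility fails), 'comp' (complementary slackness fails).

Gradient of f: grad f(x) = Q x + c = (-2, 0)
Constraint values g_i(x) = a_i^T x - b_i:
  g_1((-2, 0)) = 0
Stationarity residual: grad f(x) + sum_i lambda_i a_i = (0, 0)
  -> stationarity OK
Primal feasibility (all g_i <= 0): OK
Dual feasibility (all lambda_i >= 0): OK
Complementary slackness (lambda_i * g_i(x) = 0 for all i): OK

Verdict: yes, KKT holds.

yes


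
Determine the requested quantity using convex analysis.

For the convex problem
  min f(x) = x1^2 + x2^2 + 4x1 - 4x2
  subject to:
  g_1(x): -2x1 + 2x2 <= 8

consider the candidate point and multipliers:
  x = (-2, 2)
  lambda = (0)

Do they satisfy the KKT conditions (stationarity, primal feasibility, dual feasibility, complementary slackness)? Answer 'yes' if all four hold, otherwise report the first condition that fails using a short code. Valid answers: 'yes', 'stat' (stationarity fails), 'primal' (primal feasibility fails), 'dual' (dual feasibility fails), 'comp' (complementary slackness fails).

Gradient of f: grad f(x) = Q x + c = (0, 0)
Constraint values g_i(x) = a_i^T x - b_i:
  g_1((-2, 2)) = 0
Stationarity residual: grad f(x) + sum_i lambda_i a_i = (0, 0)
  -> stationarity OK
Primal feasibility (all g_i <= 0): OK
Dual feasibility (all lambda_i >= 0): OK
Complementary slackness (lambda_i * g_i(x) = 0 for all i): OK

Verdict: yes, KKT holds.

yes


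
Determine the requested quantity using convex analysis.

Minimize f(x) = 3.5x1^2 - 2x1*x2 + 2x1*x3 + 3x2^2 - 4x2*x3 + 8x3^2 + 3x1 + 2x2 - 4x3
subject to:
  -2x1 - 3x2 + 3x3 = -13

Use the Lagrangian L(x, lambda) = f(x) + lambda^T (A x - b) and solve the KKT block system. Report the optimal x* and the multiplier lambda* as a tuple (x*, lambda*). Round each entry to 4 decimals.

Form the Lagrangian:
  L(x, lambda) = (1/2) x^T Q x + c^T x + lambda^T (A x - b)
Stationarity (grad_x L = 0): Q x + c + A^T lambda = 0.
Primal feasibility: A x = b.

This gives the KKT block system:
  [ Q   A^T ] [ x     ]   [-c ]
  [ A    0  ] [ lambda ] = [ b ]

Solving the linear system:
  x*      = (1.9415, 2.7477, -0.2913)
  lambda* = (5.2562)
  f(x*)   = 40.4077

x* = (1.9415, 2.7477, -0.2913), lambda* = (5.2562)


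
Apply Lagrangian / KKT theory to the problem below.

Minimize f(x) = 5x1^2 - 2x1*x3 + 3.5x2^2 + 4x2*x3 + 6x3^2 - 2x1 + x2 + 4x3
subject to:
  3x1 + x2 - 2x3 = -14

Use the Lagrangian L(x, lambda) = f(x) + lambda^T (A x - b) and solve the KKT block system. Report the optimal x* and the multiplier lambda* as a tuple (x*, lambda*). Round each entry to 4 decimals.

Form the Lagrangian:
  L(x, lambda) = (1/2) x^T Q x + c^T x + lambda^T (A x - b)
Stationarity (grad_x L = 0): Q x + c + A^T lambda = 0.
Primal feasibility: A x = b.

This gives the KKT block system:
  [ Q   A^T ] [ x     ]   [-c ]
  [ A    0  ] [ lambda ] = [ b ]

Solving the linear system:
  x*      = (-2.5294, -2.6849, 1.8634)
  lambda* = (10.3403)
  f(x*)   = 77.2962

x* = (-2.5294, -2.6849, 1.8634), lambda* = (10.3403)


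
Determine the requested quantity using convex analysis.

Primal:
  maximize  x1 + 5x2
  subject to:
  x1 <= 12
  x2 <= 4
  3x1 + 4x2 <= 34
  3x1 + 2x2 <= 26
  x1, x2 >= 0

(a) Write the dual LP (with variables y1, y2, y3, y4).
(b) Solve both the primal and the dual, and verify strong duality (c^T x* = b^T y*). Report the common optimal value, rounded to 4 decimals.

The standard primal-dual pair for 'max c^T x s.t. A x <= b, x >= 0' is:
  Dual:  min b^T y  s.t.  A^T y >= c,  y >= 0.

So the dual LP is:
  minimize  12y1 + 4y2 + 34y3 + 26y4
  subject to:
    y1 + 3y3 + 3y4 >= 1
    y2 + 4y3 + 2y4 >= 5
    y1, y2, y3, y4 >= 0

Solving the primal: x* = (6, 4).
  primal value c^T x* = 26.
Solving the dual: y* = (0, 4.3333, 0, 0.3333).
  dual value b^T y* = 26.
Strong duality: c^T x* = b^T y*. Confirmed.

26


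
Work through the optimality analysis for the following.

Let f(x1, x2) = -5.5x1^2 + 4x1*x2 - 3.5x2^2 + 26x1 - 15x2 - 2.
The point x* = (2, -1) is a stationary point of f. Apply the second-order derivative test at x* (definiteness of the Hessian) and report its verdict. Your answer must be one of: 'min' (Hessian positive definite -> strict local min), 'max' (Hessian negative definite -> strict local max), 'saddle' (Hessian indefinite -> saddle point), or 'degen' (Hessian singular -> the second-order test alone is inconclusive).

Compute the Hessian H = grad^2 f:
  H = [[-11, 4], [4, -7]]
Verify stationarity: grad f(x*) = H x* + g = (0, 0).
Eigenvalues of H: -13.4721, -4.5279.
Both eigenvalues < 0, so H is negative definite -> x* is a strict local max.

max


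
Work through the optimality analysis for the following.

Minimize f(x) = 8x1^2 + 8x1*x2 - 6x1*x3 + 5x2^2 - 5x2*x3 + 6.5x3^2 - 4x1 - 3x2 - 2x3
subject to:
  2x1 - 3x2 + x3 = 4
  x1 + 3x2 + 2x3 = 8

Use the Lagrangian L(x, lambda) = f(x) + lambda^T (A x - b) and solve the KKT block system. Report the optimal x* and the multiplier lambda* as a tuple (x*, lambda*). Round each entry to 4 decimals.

Form the Lagrangian:
  L(x, lambda) = (1/2) x^T Q x + c^T x + lambda^T (A x - b)
Stationarity (grad_x L = 0): Q x + c + A^T lambda = 0.
Primal feasibility: A x = b.

This gives the KKT block system:
  [ Q   A^T ] [ x     ]   [-c ]
  [ A    0  ] [ lambda ] = [ b ]

Solving the linear system:
  x*      = (1.6871, 0.5624, 2.3129)
  lambda* = (-4.0321, -5.5507)
  f(x*)   = 23.7363

x* = (1.6871, 0.5624, 2.3129), lambda* = (-4.0321, -5.5507)


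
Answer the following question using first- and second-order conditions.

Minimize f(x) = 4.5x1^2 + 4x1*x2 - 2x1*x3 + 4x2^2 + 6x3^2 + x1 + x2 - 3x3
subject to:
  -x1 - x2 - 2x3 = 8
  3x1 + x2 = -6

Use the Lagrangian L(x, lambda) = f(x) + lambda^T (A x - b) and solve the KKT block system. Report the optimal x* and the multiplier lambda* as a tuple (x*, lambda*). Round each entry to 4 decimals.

Form the Lagrangian:
  L(x, lambda) = (1/2) x^T Q x + c^T x + lambda^T (A x - b)
Stationarity (grad_x L = 0): Q x + c + A^T lambda = 0.
Primal feasibility: A x = b.

This gives the KKT block system:
  [ Q   A^T ] [ x     ]   [-c ]
  [ A    0  ] [ lambda ] = [ b ]

Solving the linear system:
  x*      = (-1.6154, -1.1538, -2.6154)
  lambda* = (-15.5769, -0.8846)
  f(x*)   = 62.1923

x* = (-1.6154, -1.1538, -2.6154), lambda* = (-15.5769, -0.8846)


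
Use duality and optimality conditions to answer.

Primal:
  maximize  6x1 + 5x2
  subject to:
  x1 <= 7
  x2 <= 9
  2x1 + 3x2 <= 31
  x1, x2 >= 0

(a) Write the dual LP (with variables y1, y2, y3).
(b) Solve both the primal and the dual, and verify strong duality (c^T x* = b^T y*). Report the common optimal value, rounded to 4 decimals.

The standard primal-dual pair for 'max c^T x s.t. A x <= b, x >= 0' is:
  Dual:  min b^T y  s.t.  A^T y >= c,  y >= 0.

So the dual LP is:
  minimize  7y1 + 9y2 + 31y3
  subject to:
    y1 + 2y3 >= 6
    y2 + 3y3 >= 5
    y1, y2, y3 >= 0

Solving the primal: x* = (7, 5.6667).
  primal value c^T x* = 70.3333.
Solving the dual: y* = (2.6667, 0, 1.6667).
  dual value b^T y* = 70.3333.
Strong duality: c^T x* = b^T y*. Confirmed.

70.3333


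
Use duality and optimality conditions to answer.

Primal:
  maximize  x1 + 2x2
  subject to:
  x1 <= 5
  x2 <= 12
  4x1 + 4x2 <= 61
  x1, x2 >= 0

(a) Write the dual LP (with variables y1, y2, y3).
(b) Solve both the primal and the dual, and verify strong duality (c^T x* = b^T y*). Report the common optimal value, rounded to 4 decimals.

The standard primal-dual pair for 'max c^T x s.t. A x <= b, x >= 0' is:
  Dual:  min b^T y  s.t.  A^T y >= c,  y >= 0.

So the dual LP is:
  minimize  5y1 + 12y2 + 61y3
  subject to:
    y1 + 4y3 >= 1
    y2 + 4y3 >= 2
    y1, y2, y3 >= 0

Solving the primal: x* = (3.25, 12).
  primal value c^T x* = 27.25.
Solving the dual: y* = (0, 1, 0.25).
  dual value b^T y* = 27.25.
Strong duality: c^T x* = b^T y*. Confirmed.

27.25


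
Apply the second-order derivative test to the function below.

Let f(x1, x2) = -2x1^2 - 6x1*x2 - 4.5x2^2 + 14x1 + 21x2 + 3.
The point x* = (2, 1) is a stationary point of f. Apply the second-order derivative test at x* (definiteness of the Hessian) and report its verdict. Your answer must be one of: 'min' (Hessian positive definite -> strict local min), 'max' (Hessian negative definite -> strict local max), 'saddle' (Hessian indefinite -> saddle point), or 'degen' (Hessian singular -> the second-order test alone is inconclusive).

Compute the Hessian H = grad^2 f:
  H = [[-4, -6], [-6, -9]]
Verify stationarity: grad f(x*) = H x* + g = (0, 0).
Eigenvalues of H: -13, 0.
H has a zero eigenvalue (singular; negative semidefinite but not definite), so H is neither positive definite, negative definite, nor indefinite. The second-order test alone is inconclusive -> degen.
(Indeed, f is constant along the null direction of H through x*, so x* is not a strict local extremum.)

degen


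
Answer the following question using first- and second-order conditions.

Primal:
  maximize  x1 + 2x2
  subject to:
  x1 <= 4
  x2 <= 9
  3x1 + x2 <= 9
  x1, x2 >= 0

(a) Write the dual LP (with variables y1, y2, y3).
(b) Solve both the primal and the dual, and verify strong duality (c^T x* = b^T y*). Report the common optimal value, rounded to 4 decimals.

The standard primal-dual pair for 'max c^T x s.t. A x <= b, x >= 0' is:
  Dual:  min b^T y  s.t.  A^T y >= c,  y >= 0.

So the dual LP is:
  minimize  4y1 + 9y2 + 9y3
  subject to:
    y1 + 3y3 >= 1
    y2 + y3 >= 2
    y1, y2, y3 >= 0

Solving the primal: x* = (0, 9).
  primal value c^T x* = 18.
Solving the dual: y* = (0, 1.6667, 0.3333).
  dual value b^T y* = 18.
Strong duality: c^T x* = b^T y*. Confirmed.

18


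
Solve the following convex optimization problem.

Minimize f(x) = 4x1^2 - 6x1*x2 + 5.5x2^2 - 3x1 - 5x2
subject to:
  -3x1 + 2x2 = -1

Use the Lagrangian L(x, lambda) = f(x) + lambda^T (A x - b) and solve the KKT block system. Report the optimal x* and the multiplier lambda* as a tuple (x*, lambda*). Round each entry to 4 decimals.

Form the Lagrangian:
  L(x, lambda) = (1/2) x^T Q x + c^T x + lambda^T (A x - b)
Stationarity (grad_x L = 0): Q x + c + A^T lambda = 0.
Primal feasibility: A x = b.

This gives the KKT block system:
  [ Q   A^T ] [ x     ]   [-c ]
  [ A    0  ] [ lambda ] = [ b ]

Solving the linear system:
  x*      = (1.0678, 1.1017)
  lambda* = (-0.3559)
  f(x*)   = -4.5339

x* = (1.0678, 1.1017), lambda* = (-0.3559)


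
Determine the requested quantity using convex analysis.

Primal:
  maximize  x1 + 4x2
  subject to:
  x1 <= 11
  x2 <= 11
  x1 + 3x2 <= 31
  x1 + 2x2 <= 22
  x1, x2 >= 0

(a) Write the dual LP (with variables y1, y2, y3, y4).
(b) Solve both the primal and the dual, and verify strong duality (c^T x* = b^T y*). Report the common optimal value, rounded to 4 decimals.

The standard primal-dual pair for 'max c^T x s.t. A x <= b, x >= 0' is:
  Dual:  min b^T y  s.t.  A^T y >= c,  y >= 0.

So the dual LP is:
  minimize  11y1 + 11y2 + 31y3 + 22y4
  subject to:
    y1 + y3 + y4 >= 1
    y2 + 3y3 + 2y4 >= 4
    y1, y2, y3, y4 >= 0

Solving the primal: x* = (0, 10.3333).
  primal value c^T x* = 41.3333.
Solving the dual: y* = (0, 0, 1.3333, 0).
  dual value b^T y* = 41.3333.
Strong duality: c^T x* = b^T y*. Confirmed.

41.3333


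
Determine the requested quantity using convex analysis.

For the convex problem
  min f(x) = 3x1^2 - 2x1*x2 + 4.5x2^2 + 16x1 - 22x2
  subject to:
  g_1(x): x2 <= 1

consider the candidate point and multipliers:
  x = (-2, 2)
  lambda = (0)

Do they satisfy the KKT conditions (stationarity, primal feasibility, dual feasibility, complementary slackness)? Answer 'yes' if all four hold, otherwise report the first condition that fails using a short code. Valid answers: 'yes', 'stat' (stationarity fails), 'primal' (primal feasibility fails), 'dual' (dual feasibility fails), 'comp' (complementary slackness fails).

Gradient of f: grad f(x) = Q x + c = (0, 0)
Constraint values g_i(x) = a_i^T x - b_i:
  g_1((-2, 2)) = 1
Stationarity residual: grad f(x) + sum_i lambda_i a_i = (0, 0)
  -> stationarity OK
Primal feasibility (all g_i <= 0): FAILS
Dual feasibility (all lambda_i >= 0): OK
Complementary slackness (lambda_i * g_i(x) = 0 for all i): OK

Verdict: the first failing condition is primal_feasibility -> primal.

primal


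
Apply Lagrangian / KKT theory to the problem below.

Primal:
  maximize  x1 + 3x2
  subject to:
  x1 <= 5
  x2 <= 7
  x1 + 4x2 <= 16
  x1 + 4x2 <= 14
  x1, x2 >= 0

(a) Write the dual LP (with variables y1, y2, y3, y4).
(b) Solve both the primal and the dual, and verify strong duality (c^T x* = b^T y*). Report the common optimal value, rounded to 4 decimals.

The standard primal-dual pair for 'max c^T x s.t. A x <= b, x >= 0' is:
  Dual:  min b^T y  s.t.  A^T y >= c,  y >= 0.

So the dual LP is:
  minimize  5y1 + 7y2 + 16y3 + 14y4
  subject to:
    y1 + y3 + y4 >= 1
    y2 + 4y3 + 4y4 >= 3
    y1, y2, y3, y4 >= 0

Solving the primal: x* = (5, 2.25).
  primal value c^T x* = 11.75.
Solving the dual: y* = (0.25, 0, 0, 0.75).
  dual value b^T y* = 11.75.
Strong duality: c^T x* = b^T y*. Confirmed.

11.75


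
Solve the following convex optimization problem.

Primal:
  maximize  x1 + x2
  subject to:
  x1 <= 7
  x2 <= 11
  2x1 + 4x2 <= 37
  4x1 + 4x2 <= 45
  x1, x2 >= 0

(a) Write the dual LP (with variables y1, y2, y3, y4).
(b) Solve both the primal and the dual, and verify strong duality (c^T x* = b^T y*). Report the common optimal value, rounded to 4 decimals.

The standard primal-dual pair for 'max c^T x s.t. A x <= b, x >= 0' is:
  Dual:  min b^T y  s.t.  A^T y >= c,  y >= 0.

So the dual LP is:
  minimize  7y1 + 11y2 + 37y3 + 45y4
  subject to:
    y1 + 2y3 + 4y4 >= 1
    y2 + 4y3 + 4y4 >= 1
    y1, y2, y3, y4 >= 0

Solving the primal: x* = (7, 4.25).
  primal value c^T x* = 11.25.
Solving the dual: y* = (0, 0, 0, 0.25).
  dual value b^T y* = 11.25.
Strong duality: c^T x* = b^T y*. Confirmed.

11.25


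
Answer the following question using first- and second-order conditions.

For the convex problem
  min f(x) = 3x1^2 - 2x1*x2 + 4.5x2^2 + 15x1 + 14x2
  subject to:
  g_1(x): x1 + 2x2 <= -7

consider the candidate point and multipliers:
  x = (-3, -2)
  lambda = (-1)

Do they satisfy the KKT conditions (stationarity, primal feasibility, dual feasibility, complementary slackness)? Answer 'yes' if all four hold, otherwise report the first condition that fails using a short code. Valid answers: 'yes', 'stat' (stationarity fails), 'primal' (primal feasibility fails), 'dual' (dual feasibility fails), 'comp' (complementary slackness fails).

Gradient of f: grad f(x) = Q x + c = (1, 2)
Constraint values g_i(x) = a_i^T x - b_i:
  g_1((-3, -2)) = 0
Stationarity residual: grad f(x) + sum_i lambda_i a_i = (0, 0)
  -> stationarity OK
Primal feasibility (all g_i <= 0): OK
Dual feasibility (all lambda_i >= 0): FAILS
Complementary slackness (lambda_i * g_i(x) = 0 for all i): OK

Verdict: the first failing condition is dual_feasibility -> dual.

dual


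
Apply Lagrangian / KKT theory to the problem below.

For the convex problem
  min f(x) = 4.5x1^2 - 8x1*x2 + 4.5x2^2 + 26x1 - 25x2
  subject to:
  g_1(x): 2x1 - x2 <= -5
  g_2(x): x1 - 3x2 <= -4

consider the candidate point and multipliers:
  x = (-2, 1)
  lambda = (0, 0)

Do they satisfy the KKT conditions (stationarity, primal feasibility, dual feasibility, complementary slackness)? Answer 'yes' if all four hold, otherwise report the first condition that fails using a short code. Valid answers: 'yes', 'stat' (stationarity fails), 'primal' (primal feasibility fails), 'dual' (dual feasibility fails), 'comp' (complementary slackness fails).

Gradient of f: grad f(x) = Q x + c = (0, 0)
Constraint values g_i(x) = a_i^T x - b_i:
  g_1((-2, 1)) = 0
  g_2((-2, 1)) = -1
Stationarity residual: grad f(x) + sum_i lambda_i a_i = (0, 0)
  -> stationarity OK
Primal feasibility (all g_i <= 0): OK
Dual feasibility (all lambda_i >= 0): OK
Complementary slackness (lambda_i * g_i(x) = 0 for all i): OK

Verdict: yes, KKT holds.

yes


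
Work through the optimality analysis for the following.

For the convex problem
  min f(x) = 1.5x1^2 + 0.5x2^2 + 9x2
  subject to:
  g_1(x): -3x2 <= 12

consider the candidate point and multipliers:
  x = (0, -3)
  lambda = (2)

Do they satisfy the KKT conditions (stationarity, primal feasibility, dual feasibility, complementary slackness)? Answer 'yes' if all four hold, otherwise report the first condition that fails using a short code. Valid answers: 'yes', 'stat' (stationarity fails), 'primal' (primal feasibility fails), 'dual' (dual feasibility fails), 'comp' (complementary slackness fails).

Gradient of f: grad f(x) = Q x + c = (0, 6)
Constraint values g_i(x) = a_i^T x - b_i:
  g_1((0, -3)) = -3
Stationarity residual: grad f(x) + sum_i lambda_i a_i = (0, 0)
  -> stationarity OK
Primal feasibility (all g_i <= 0): OK
Dual feasibility (all lambda_i >= 0): OK
Complementary slackness (lambda_i * g_i(x) = 0 for all i): FAILS

Verdict: the first failing condition is complementary_slackness -> comp.

comp


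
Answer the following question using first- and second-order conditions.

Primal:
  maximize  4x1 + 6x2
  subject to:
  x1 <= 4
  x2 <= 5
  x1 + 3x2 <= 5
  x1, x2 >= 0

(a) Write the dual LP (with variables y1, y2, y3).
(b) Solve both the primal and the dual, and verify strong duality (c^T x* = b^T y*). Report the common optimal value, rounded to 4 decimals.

The standard primal-dual pair for 'max c^T x s.t. A x <= b, x >= 0' is:
  Dual:  min b^T y  s.t.  A^T y >= c,  y >= 0.

So the dual LP is:
  minimize  4y1 + 5y2 + 5y3
  subject to:
    y1 + y3 >= 4
    y2 + 3y3 >= 6
    y1, y2, y3 >= 0

Solving the primal: x* = (4, 0.3333).
  primal value c^T x* = 18.
Solving the dual: y* = (2, 0, 2).
  dual value b^T y* = 18.
Strong duality: c^T x* = b^T y*. Confirmed.

18


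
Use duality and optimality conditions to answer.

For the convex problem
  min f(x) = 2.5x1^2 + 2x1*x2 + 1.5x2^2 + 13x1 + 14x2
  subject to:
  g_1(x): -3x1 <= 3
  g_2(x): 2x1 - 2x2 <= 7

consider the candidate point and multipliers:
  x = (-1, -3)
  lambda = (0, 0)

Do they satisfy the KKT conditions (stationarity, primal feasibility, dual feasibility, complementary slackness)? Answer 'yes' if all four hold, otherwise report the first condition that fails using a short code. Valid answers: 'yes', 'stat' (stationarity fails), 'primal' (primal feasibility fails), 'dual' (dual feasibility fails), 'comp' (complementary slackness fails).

Gradient of f: grad f(x) = Q x + c = (2, 3)
Constraint values g_i(x) = a_i^T x - b_i:
  g_1((-1, -3)) = 0
  g_2((-1, -3)) = -3
Stationarity residual: grad f(x) + sum_i lambda_i a_i = (2, 3)
  -> stationarity FAILS
Primal feasibility (all g_i <= 0): OK
Dual feasibility (all lambda_i >= 0): OK
Complementary slackness (lambda_i * g_i(x) = 0 for all i): OK

Verdict: the first failing condition is stationarity -> stat.

stat


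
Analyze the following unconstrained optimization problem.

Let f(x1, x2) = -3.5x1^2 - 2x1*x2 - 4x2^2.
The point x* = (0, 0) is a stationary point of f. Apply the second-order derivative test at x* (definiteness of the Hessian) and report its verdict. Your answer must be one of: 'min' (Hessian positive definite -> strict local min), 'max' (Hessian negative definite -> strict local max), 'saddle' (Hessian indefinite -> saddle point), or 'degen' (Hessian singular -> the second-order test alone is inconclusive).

Compute the Hessian H = grad^2 f:
  H = [[-7, -2], [-2, -8]]
Verify stationarity: grad f(x*) = H x* + g = (0, 0).
Eigenvalues of H: -9.5616, -5.4384.
Both eigenvalues < 0, so H is negative definite -> x* is a strict local max.

max


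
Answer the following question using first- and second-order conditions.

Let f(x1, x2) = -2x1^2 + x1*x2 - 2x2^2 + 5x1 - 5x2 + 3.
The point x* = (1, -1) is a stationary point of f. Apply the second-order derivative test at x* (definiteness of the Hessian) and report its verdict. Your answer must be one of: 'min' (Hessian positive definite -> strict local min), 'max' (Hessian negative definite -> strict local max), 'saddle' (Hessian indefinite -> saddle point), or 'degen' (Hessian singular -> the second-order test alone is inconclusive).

Compute the Hessian H = grad^2 f:
  H = [[-4, 1], [1, -4]]
Verify stationarity: grad f(x*) = H x* + g = (0, 0).
Eigenvalues of H: -5, -3.
Both eigenvalues < 0, so H is negative definite -> x* is a strict local max.

max


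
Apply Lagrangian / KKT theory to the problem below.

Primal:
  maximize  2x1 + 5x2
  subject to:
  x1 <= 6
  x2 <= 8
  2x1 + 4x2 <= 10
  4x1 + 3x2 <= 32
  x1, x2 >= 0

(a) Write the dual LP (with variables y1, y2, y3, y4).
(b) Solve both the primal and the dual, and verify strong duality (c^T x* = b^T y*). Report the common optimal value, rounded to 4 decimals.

The standard primal-dual pair for 'max c^T x s.t. A x <= b, x >= 0' is:
  Dual:  min b^T y  s.t.  A^T y >= c,  y >= 0.

So the dual LP is:
  minimize  6y1 + 8y2 + 10y3 + 32y4
  subject to:
    y1 + 2y3 + 4y4 >= 2
    y2 + 4y3 + 3y4 >= 5
    y1, y2, y3, y4 >= 0

Solving the primal: x* = (0, 2.5).
  primal value c^T x* = 12.5.
Solving the dual: y* = (0, 0, 1.25, 0).
  dual value b^T y* = 12.5.
Strong duality: c^T x* = b^T y*. Confirmed.

12.5


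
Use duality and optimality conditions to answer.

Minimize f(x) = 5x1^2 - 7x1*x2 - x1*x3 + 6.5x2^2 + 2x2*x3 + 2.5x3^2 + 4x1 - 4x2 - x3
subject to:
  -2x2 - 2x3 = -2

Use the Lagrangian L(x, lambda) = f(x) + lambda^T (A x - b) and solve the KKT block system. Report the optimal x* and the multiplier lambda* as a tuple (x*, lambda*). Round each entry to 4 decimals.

Form the Lagrangian:
  L(x, lambda) = (1/2) x^T Q x + c^T x + lambda^T (A x - b)
Stationarity (grad_x L = 0): Q x + c + A^T lambda = 0.
Primal feasibility: A x = b.

This gives the KKT block system:
  [ Q   A^T ] [ x     ]   [-c ]
  [ A    0  ] [ lambda ] = [ b ]

Solving the linear system:
  x*      = (-0.0577, 0.4038, 0.5962)
  lambda* = (1.4231)
  f(x*)   = 0.2019

x* = (-0.0577, 0.4038, 0.5962), lambda* = (1.4231)


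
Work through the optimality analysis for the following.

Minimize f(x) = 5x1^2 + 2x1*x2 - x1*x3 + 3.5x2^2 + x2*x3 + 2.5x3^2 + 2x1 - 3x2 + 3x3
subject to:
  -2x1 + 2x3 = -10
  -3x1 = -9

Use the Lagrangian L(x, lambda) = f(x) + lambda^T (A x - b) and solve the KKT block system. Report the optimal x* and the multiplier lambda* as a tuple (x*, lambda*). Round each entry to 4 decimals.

Form the Lagrangian:
  L(x, lambda) = (1/2) x^T Q x + c^T x + lambda^T (A x - b)
Stationarity (grad_x L = 0): Q x + c + A^T lambda = 0.
Primal feasibility: A x = b.

This gives the KKT block system:
  [ Q   A^T ] [ x     ]   [-c ]
  [ A    0  ] [ lambda ] = [ b ]

Solving the linear system:
  x*      = (3, -0.1429, -2)
  lambda* = (5.0714, 7.8571)
  f(x*)   = 60.9286

x* = (3, -0.1429, -2), lambda* = (5.0714, 7.8571)


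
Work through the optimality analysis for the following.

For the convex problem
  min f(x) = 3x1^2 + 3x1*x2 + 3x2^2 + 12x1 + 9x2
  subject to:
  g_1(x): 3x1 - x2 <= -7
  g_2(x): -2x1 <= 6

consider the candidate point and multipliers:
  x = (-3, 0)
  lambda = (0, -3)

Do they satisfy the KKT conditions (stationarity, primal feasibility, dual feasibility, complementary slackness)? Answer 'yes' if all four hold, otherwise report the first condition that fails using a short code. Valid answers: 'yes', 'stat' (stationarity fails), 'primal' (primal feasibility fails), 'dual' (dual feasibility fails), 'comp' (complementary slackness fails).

Gradient of f: grad f(x) = Q x + c = (-6, 0)
Constraint values g_i(x) = a_i^T x - b_i:
  g_1((-3, 0)) = -2
  g_2((-3, 0)) = 0
Stationarity residual: grad f(x) + sum_i lambda_i a_i = (0, 0)
  -> stationarity OK
Primal feasibility (all g_i <= 0): OK
Dual feasibility (all lambda_i >= 0): FAILS
Complementary slackness (lambda_i * g_i(x) = 0 for all i): OK

Verdict: the first failing condition is dual_feasibility -> dual.

dual


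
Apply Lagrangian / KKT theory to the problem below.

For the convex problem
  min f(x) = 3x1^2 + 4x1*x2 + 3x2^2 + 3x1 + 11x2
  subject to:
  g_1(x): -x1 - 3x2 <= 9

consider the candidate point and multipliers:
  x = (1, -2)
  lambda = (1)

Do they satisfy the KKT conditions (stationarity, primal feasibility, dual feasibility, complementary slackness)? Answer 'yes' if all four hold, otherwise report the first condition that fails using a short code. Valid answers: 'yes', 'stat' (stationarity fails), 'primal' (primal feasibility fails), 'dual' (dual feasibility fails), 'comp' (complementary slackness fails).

Gradient of f: grad f(x) = Q x + c = (1, 3)
Constraint values g_i(x) = a_i^T x - b_i:
  g_1((1, -2)) = -4
Stationarity residual: grad f(x) + sum_i lambda_i a_i = (0, 0)
  -> stationarity OK
Primal feasibility (all g_i <= 0): OK
Dual feasibility (all lambda_i >= 0): OK
Complementary slackness (lambda_i * g_i(x) = 0 for all i): FAILS

Verdict: the first failing condition is complementary_slackness -> comp.

comp


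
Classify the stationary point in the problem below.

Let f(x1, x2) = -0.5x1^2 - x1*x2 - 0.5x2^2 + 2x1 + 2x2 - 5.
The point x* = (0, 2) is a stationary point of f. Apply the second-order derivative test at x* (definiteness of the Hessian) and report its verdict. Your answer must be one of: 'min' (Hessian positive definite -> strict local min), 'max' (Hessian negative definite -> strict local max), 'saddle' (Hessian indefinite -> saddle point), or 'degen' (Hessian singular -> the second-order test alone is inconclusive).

Compute the Hessian H = grad^2 f:
  H = [[-1, -1], [-1, -1]]
Verify stationarity: grad f(x*) = H x* + g = (0, 0).
Eigenvalues of H: -2, 0.
H has a zero eigenvalue (singular; negative semidefinite but not definite), so H is neither positive definite, negative definite, nor indefinite. The second-order test alone is inconclusive -> degen.
(Indeed, f is constant along the null direction of H through x*, so x* is not a strict local extremum.)

degen


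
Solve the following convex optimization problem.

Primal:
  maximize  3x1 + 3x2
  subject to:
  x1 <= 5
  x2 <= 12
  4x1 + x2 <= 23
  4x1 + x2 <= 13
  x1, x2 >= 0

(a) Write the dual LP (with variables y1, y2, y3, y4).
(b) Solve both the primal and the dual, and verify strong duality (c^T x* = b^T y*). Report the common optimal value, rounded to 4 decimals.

The standard primal-dual pair for 'max c^T x s.t. A x <= b, x >= 0' is:
  Dual:  min b^T y  s.t.  A^T y >= c,  y >= 0.

So the dual LP is:
  minimize  5y1 + 12y2 + 23y3 + 13y4
  subject to:
    y1 + 4y3 + 4y4 >= 3
    y2 + y3 + y4 >= 3
    y1, y2, y3, y4 >= 0

Solving the primal: x* = (0.25, 12).
  primal value c^T x* = 36.75.
Solving the dual: y* = (0, 2.25, 0, 0.75).
  dual value b^T y* = 36.75.
Strong duality: c^T x* = b^T y*. Confirmed.

36.75


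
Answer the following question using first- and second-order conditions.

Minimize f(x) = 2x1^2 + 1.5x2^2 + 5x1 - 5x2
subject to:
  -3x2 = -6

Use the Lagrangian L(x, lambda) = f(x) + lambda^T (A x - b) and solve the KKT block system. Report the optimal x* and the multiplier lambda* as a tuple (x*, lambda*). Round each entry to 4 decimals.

Form the Lagrangian:
  L(x, lambda) = (1/2) x^T Q x + c^T x + lambda^T (A x - b)
Stationarity (grad_x L = 0): Q x + c + A^T lambda = 0.
Primal feasibility: A x = b.

This gives the KKT block system:
  [ Q   A^T ] [ x     ]   [-c ]
  [ A    0  ] [ lambda ] = [ b ]

Solving the linear system:
  x*      = (-1.25, 2)
  lambda* = (0.3333)
  f(x*)   = -7.125

x* = (-1.25, 2), lambda* = (0.3333)


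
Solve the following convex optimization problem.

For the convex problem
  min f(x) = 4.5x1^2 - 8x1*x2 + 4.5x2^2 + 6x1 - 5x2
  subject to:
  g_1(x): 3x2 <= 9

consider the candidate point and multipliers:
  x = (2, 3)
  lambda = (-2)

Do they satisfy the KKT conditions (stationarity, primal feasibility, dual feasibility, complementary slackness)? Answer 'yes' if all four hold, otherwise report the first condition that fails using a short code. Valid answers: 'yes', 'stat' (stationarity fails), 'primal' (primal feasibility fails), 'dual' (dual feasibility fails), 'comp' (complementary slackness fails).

Gradient of f: grad f(x) = Q x + c = (0, 6)
Constraint values g_i(x) = a_i^T x - b_i:
  g_1((2, 3)) = 0
Stationarity residual: grad f(x) + sum_i lambda_i a_i = (0, 0)
  -> stationarity OK
Primal feasibility (all g_i <= 0): OK
Dual feasibility (all lambda_i >= 0): FAILS
Complementary slackness (lambda_i * g_i(x) = 0 for all i): OK

Verdict: the first failing condition is dual_feasibility -> dual.

dual
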